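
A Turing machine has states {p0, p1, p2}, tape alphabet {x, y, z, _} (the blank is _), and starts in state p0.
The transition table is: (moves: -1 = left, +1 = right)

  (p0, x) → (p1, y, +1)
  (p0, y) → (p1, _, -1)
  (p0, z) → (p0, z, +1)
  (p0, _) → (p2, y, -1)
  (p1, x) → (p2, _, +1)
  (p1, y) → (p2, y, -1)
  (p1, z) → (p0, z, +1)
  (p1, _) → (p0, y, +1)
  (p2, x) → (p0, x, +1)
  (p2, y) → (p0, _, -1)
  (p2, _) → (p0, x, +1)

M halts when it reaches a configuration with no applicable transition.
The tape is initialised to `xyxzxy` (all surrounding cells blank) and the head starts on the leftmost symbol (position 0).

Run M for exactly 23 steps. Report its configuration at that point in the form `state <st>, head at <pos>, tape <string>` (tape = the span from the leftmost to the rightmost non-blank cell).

p0 | __[x]yxzxy   read x → write y, move +1, go to p1
p1 | __y[y]xzxy   read y → write y, move -1, go to p2
p2 | __[y]yxzxy   read y → write _, move -1, go to p0
p0 | _[_]_yxzxy   read _ → write y, move -1, go to p2
p2 | [_]y_yxzxy   read _ → write x, move +1, go to p0
p0 | x[y]_yxzxy   read y → write _, move -1, go to p1
p1 | [x]__yxzxy   read x → write _, move +1, go to p2
p2 | _[_]_yxzxy   read _ → write x, move +1, go to p0
p0 | _x[_]yxzxy   read _ → write y, move -1, go to p2
p2 | _[x]yyxzxy   read x → write x, move +1, go to p0
p0 | _x[y]yxzxy   read y → write _, move -1, go to p1
p1 | _[x]_yxzxy   read x → write _, move +1, go to p2
p2 | __[_]yxzxy   read _ → write x, move +1, go to p0
p0 | __x[y]xzxy   read y → write _, move -1, go to p1
p1 | __[x]_xzxy   read x → write _, move +1, go to p2
p2 | ___[_]xzxy   read _ → write x, move +1, go to p0
p0 | ___x[x]zxy   read x → write y, move +1, go to p1
p1 | ___xy[z]xy   read z → write z, move +1, go to p0
p0 | ___xyz[x]y   read x → write y, move +1, go to p1
p1 | ___xyzy[y]   read y → write y, move -1, go to p2
p2 | ___xyz[y]y   read y → write _, move -1, go to p0
p0 | ___xy[z]_y   read z → write z, move +1, go to p0
p0 | ___xyz[_]y   read _ → write y, move -1, go to p2
p2 | ___xy[z]yy
After 23 steps: state p2, head at 3, tape xyzyy.

state p2, head at 3, tape xyzyy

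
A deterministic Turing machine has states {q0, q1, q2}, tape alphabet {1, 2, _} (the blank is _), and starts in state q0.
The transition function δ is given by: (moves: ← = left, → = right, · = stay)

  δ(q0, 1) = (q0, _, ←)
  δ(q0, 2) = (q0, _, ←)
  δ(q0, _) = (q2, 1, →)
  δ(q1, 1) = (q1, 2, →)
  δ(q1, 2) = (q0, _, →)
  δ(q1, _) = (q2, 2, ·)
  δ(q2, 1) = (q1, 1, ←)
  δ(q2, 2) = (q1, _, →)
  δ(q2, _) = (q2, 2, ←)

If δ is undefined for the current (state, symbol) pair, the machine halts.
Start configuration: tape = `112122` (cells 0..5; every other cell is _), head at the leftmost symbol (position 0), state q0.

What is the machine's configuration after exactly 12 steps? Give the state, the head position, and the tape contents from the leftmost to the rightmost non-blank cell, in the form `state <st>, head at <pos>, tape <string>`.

q0 | __[1]12122   read 1 → write _, move ←, go to q0
q0 | _[_]_12122   read _ → write 1, move →, go to q2
q2 | _1[_]12122   read _ → write 2, move ←, go to q2
q2 | _[1]212122   read 1 → write 1, move ←, go to q1
q1 | [_]1212122   read _ → write 2, move ·, go to q2
q2 | [2]1212122   read 2 → write _, move →, go to q1
q1 | _[1]212122   read 1 → write 2, move →, go to q1
q1 | _2[2]12122   read 2 → write _, move →, go to q0
q0 | _2_[1]2122   read 1 → write _, move ←, go to q0
q0 | _2[_]_2122   read _ → write 1, move →, go to q2
q2 | _21[_]2122   read _ → write 2, move ←, go to q2
q2 | _2[1]22122   read 1 → write 1, move ←, go to q1
q1 | _[2]122122
After 12 steps: state q1, head at -1, tape 2122122.

state q1, head at -1, tape 2122122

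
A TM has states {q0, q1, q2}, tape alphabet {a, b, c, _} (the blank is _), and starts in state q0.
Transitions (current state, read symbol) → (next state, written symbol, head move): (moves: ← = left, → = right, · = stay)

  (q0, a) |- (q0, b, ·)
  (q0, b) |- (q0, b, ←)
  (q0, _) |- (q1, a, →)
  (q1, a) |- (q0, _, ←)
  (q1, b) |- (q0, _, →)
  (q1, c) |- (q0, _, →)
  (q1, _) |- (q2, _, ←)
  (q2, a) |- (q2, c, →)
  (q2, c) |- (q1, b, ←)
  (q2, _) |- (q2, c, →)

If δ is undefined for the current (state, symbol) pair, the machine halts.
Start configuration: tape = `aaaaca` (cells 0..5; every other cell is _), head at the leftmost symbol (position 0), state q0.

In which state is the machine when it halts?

q0

q0 | _[a]aaaca   read a → write b, move ·, go to q0
q0 | _[b]aaaca   read b → write b, move ←, go to q0
q0 | [_]baaaca   read _ → write a, move →, go to q1
q1 | a[b]aaaca   read b → write _, move →, go to q0
q0 | a_[a]aaca   read a → write b, move ·, go to q0
q0 | a_[b]aaca   read b → write b, move ←, go to q0
q0 | a[_]baaca   read _ → write a, move →, go to q1
q1 | aa[b]aaca   read b → write _, move →, go to q0
q0 | aa_[a]aca   read a → write b, move ·, go to q0
q0 | aa_[b]aca   read b → write b, move ←, go to q0
q0 | aa[_]baca   read _ → write a, move →, go to q1
q1 | aaa[b]aca   read b → write _, move →, go to q0
q0 | aaa_[a]ca   read a → write b, move ·, go to q0
q0 | aaa_[b]ca   read b → write b, move ←, go to q0
q0 | aaa[_]bca   read _ → write a, move →, go to q1
q1 | aaaa[b]ca   read b → write _, move →, go to q0
q0 | aaaa_[c]a
No transition is defined for (q0, c); M halts in state q0.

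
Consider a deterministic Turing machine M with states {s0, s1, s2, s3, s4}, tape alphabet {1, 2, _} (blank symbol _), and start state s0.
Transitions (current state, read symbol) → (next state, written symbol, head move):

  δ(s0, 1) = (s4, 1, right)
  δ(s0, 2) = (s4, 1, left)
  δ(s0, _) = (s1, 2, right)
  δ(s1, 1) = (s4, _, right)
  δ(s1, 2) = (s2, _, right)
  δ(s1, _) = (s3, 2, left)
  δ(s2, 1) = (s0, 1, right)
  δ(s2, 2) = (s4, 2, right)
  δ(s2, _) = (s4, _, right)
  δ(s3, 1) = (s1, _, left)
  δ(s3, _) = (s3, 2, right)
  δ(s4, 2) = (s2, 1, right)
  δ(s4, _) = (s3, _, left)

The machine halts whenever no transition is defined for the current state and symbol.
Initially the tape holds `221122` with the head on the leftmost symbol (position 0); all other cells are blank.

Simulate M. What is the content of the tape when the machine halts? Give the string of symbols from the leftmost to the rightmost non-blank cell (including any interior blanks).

state=s0 head=0 tape=__[2]21122_   (s0,2)→(s4,1,left)
state=s4 head=-1 tape=_[_]121122_   (s4,_)→(s3,_,left)
state=s3 head=-2 tape=[_]_121122_   (s3,_)→(s3,2,right)
state=s3 head=-1 tape=2[_]121122_   (s3,_)→(s3,2,right)
state=s3 head=0 tape=22[1]21122_   (s3,1)→(s1,_,left)
state=s1 head=-1 tape=2[2]_21122_   (s1,2)→(s2,_,right)
state=s2 head=0 tape=2_[_]21122_   (s2,_)→(s4,_,right)
state=s4 head=1 tape=2__[2]1122_   (s4,2)→(s2,1,right)
state=s2 head=2 tape=2__1[1]122_   (s2,1)→(s0,1,right)
state=s0 head=3 tape=2__11[1]22_   (s0,1)→(s4,1,right)
state=s4 head=4 tape=2__111[2]2_   (s4,2)→(s2,1,right)
state=s2 head=5 tape=2__1111[2]_   (s2,2)→(s4,2,right)
state=s4 head=6 tape=2__11112[_]   (s4,_)→(s3,_,left)
state=s3 head=5 tape=2__1111[2]_
The non-blank tape span at halt is 2__11112.

2__11112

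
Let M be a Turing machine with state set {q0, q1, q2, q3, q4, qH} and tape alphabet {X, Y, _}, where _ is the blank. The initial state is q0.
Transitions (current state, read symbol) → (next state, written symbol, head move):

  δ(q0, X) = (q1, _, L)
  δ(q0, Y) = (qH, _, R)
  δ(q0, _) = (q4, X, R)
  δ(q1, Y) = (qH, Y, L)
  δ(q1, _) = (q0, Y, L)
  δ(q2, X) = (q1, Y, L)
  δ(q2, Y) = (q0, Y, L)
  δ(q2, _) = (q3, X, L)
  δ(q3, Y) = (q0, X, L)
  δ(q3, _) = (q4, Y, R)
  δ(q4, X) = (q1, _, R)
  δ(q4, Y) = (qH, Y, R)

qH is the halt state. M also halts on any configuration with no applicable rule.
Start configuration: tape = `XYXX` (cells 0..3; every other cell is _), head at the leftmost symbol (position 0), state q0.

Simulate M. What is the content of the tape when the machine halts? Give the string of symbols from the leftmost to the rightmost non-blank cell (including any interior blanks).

XY_YXX

state=q0 head=0 tape=__[X]YXX   (q0,X)→(q1,_,L)
state=q1 head=-1 tape=_[_]_YXX   (q1,_)→(q0,Y,L)
state=q0 head=-2 tape=[_]Y_YXX   (q0,_)→(q4,X,R)
state=q4 head=-1 tape=X[Y]_YXX   (q4,Y)→(qH,Y,R)
state=qH head=0 tape=XY[_]YXX
The non-blank tape span at halt is XY_YXX.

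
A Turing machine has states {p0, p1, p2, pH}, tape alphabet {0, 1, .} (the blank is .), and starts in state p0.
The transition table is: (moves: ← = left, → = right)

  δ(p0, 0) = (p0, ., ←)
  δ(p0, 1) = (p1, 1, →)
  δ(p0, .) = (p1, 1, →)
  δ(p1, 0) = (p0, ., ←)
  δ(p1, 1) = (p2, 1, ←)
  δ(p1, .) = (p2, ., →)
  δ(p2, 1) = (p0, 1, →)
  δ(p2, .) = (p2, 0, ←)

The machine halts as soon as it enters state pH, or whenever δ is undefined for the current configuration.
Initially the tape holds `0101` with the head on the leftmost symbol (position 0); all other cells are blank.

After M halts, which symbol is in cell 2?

p0 | .[0]101...   read 0 → write ., move ←, go to p0
p0 | [.].101...   read . → write 1, move →, go to p1
p1 | 1[.]101...   read . → write ., move →, go to p2
p2 | 1.[1]01...   read 1 → write 1, move →, go to p0
p0 | 1.1[0]1...   read 0 → write ., move ←, go to p0
p0 | 1.[1].1...   read 1 → write 1, move →, go to p1
p1 | 1.1[.]1...   read . → write ., move →, go to p2
p2 | 1.1.[1]...   read 1 → write 1, move →, go to p0
p0 | 1.1.1[.]..   read . → write 1, move →, go to p1
p1 | 1.1.11[.].   read . → write ., move →, go to p2
p2 | 1.1.11.[.]   read . → write 0, move ←, go to p2
p2 | 1.1.11[.]0   read . → write 0, move ←, go to p2
p2 | 1.1.1[1]00   read 1 → write 1, move →, go to p0
p0 | 1.1.11[0]0   read 0 → write ., move ←, go to p0
p0 | 1.1.1[1].0   read 1 → write 1, move →, go to p1
p1 | 1.1.11[.]0   read . → write ., move →, go to p2
p2 | 1.1.11.[0]
Cell 2 holds . when M halts.

.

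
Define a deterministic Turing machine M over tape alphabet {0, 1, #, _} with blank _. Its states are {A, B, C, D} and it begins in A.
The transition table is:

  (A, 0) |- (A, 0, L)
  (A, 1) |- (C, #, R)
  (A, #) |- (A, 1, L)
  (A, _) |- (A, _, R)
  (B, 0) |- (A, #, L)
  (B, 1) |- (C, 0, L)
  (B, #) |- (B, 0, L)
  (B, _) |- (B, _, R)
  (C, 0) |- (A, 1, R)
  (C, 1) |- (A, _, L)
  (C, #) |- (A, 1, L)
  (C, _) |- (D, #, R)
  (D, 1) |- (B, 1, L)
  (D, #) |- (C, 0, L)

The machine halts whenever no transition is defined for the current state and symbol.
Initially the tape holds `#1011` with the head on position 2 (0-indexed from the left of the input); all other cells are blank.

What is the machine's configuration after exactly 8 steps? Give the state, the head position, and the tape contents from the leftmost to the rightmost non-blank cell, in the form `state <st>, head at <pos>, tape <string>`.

A | #1[0]11   read 0 → write 0, move L, go to A
A | #[1]011   read 1 → write #, move R, go to C
C | ##[0]11   read 0 → write 1, move R, go to A
A | ##1[1]1   read 1 → write #, move R, go to C
C | ##1#[1]   read 1 → write _, move L, go to A
A | ##1[#]_   read # → write 1, move L, go to A
A | ##[1]1_   read 1 → write #, move R, go to C
C | ###[1]_   read 1 → write _, move L, go to A
A | ##[#]__
After 8 steps: state A, head at 2, tape ###.

state A, head at 2, tape ###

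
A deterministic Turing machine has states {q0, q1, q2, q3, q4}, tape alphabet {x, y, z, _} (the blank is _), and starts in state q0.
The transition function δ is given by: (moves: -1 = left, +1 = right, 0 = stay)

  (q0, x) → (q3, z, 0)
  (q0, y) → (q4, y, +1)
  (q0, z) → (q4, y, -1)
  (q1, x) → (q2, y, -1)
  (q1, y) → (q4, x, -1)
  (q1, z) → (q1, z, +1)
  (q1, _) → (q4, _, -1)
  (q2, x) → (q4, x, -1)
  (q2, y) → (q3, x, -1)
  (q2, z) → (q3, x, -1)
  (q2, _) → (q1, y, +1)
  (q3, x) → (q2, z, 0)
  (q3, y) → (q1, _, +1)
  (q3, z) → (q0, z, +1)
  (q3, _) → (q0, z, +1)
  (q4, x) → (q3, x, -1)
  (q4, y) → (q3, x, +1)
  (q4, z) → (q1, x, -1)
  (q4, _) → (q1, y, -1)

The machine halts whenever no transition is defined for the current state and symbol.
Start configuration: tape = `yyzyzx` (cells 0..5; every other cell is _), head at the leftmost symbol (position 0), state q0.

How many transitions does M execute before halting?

q0 | _[y]yzyzx_   read y → write y, move +1, go to q4
q4 | _y[y]zyzx_   read y → write x, move +1, go to q3
q3 | _yx[z]yzx_   read z → write z, move +1, go to q0
q0 | _yxz[y]zx_   read y → write y, move +1, go to q4
q4 | _yxzy[z]x_   read z → write x, move -1, go to q1
q1 | _yxz[y]xx_   read y → write x, move -1, go to q4
q4 | _yx[z]xxx_   read z → write x, move -1, go to q1
q1 | _y[x]xxxx_   read x → write y, move -1, go to q2
q2 | _[y]yxxxx_   read y → write x, move -1, go to q3
q3 | [_]xyxxxx_   read _ → write z, move +1, go to q0
q0 | z[x]yxxxx_   read x → write z, move 0, go to q3
q3 | z[z]yxxxx_   read z → write z, move +1, go to q0
q0 | zz[y]xxxx_   read y → write y, move +1, go to q4
q4 | zzy[x]xxx_   read x → write x, move -1, go to q3
q3 | zz[y]xxxx_   read y → write _, move +1, go to q1
q1 | zz_[x]xxx_   read x → write y, move -1, go to q2
q2 | zz[_]yxxx_   read _ → write y, move +1, go to q1
q1 | zzy[y]xxx_   read y → write x, move -1, go to q4
q4 | zz[y]xxxx_   read y → write x, move +1, go to q3
q3 | zzx[x]xxx_   read x → write z, move 0, go to q2
q2 | zzx[z]xxx_   read z → write x, move -1, go to q3
q3 | zz[x]xxxx_   read x → write z, move 0, go to q2
q2 | zz[z]xxxx_   read z → write x, move -1, go to q3
q3 | z[z]xxxxx_   read z → write z, move +1, go to q0
q0 | zz[x]xxxx_   read x → write z, move 0, go to q3
q3 | zz[z]xxxx_   read z → write z, move +1, go to q0
q0 | zzz[x]xxx_   read x → write z, move 0, go to q3
q3 | zzz[z]xxx_   read z → write z, move +1, go to q0
q0 | zzzz[x]xx_   read x → write z, move 0, go to q3
q3 | zzzz[z]xx_   read z → write z, move +1, go to q0
q0 | zzzzz[x]x_   read x → write z, move 0, go to q3
q3 | zzzzz[z]x_   read z → write z, move +1, go to q0
q0 | zzzzzz[x]_   read x → write z, move 0, go to q3
q3 | zzzzzz[z]_   read z → write z, move +1, go to q0
q0 | zzzzzzz[_]
M halts after 34 transitions.

34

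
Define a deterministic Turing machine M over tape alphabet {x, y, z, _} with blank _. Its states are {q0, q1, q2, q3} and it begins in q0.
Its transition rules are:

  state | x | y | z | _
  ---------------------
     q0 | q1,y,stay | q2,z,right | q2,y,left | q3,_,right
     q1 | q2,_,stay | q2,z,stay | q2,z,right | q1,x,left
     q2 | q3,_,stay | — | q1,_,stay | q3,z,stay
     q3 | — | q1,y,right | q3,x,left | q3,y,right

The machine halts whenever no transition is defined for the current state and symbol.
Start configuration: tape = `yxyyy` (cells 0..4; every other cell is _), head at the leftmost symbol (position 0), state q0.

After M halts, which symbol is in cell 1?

state=q0 head=0 tape=[y]xyyy   (q0,y)→(q2,z,right)
state=q2 head=1 tape=z[x]yyy   (q2,x)→(q3,_,stay)
state=q3 head=1 tape=z[_]yyy   (q3,_)→(q3,y,right)
state=q3 head=2 tape=zy[y]yy   (q3,y)→(q1,y,right)
state=q1 head=3 tape=zyy[y]y   (q1,y)→(q2,z,stay)
state=q2 head=3 tape=zyy[z]y   (q2,z)→(q1,_,stay)
state=q1 head=3 tape=zyy[_]y   (q1,_)→(q1,x,left)
state=q1 head=2 tape=zy[y]xy   (q1,y)→(q2,z,stay)
state=q2 head=2 tape=zy[z]xy   (q2,z)→(q1,_,stay)
state=q1 head=2 tape=zy[_]xy   (q1,_)→(q1,x,left)
state=q1 head=1 tape=z[y]xxy   (q1,y)→(q2,z,stay)
state=q2 head=1 tape=z[z]xxy   (q2,z)→(q1,_,stay)
state=q1 head=1 tape=z[_]xxy   (q1,_)→(q1,x,left)
state=q1 head=0 tape=[z]xxxy   (q1,z)→(q2,z,right)
state=q2 head=1 tape=z[x]xxy   (q2,x)→(q3,_,stay)
state=q3 head=1 tape=z[_]xxy   (q3,_)→(q3,y,right)
state=q3 head=2 tape=zy[x]xy
Cell 1 holds y when M halts.

y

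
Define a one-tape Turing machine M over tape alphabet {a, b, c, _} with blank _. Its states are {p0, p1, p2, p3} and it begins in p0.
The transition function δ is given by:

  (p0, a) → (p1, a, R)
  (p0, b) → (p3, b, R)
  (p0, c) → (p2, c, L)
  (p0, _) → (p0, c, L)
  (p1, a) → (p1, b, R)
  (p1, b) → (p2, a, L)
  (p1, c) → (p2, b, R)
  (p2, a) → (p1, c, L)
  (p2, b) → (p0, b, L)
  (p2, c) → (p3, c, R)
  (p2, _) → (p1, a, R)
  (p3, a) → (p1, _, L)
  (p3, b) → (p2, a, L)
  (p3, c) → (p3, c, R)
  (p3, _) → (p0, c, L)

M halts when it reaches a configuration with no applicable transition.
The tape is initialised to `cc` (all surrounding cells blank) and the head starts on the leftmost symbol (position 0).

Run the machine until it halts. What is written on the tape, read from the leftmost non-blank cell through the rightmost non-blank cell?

state=p0 head=0 tape=__[c]c_   (p0,c)→(p2,c,L)
state=p2 head=-1 tape=_[_]cc_   (p2,_)→(p1,a,R)
state=p1 head=0 tape=_a[c]c_   (p1,c)→(p2,b,R)
state=p2 head=1 tape=_ab[c]_   (p2,c)→(p3,c,R)
state=p3 head=2 tape=_abc[_]   (p3,_)→(p0,c,L)
state=p0 head=1 tape=_ab[c]c   (p0,c)→(p2,c,L)
state=p2 head=0 tape=_a[b]cc   (p2,b)→(p0,b,L)
state=p0 head=-1 tape=_[a]bcc   (p0,a)→(p1,a,R)
state=p1 head=0 tape=_a[b]cc   (p1,b)→(p2,a,L)
state=p2 head=-1 tape=_[a]acc   (p2,a)→(p1,c,L)
state=p1 head=-2 tape=[_]cacc
The non-blank tape span at halt is cacc.

cacc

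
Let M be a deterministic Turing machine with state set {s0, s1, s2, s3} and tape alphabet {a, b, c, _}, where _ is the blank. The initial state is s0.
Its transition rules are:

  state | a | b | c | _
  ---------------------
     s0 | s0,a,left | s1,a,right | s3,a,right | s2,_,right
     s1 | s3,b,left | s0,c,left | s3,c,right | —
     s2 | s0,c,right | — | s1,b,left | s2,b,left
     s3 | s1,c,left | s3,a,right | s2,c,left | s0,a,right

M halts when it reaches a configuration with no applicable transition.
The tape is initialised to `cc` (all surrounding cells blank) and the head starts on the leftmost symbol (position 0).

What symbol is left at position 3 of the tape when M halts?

state=s0 head=0 tape=_[c]c___   (s0,c)→(s3,a,right)
state=s3 head=1 tape=_a[c]___   (s3,c)→(s2,c,left)
state=s2 head=0 tape=_[a]c___   (s2,a)→(s0,c,right)
state=s0 head=1 tape=_c[c]___   (s0,c)→(s3,a,right)
state=s3 head=2 tape=_ca[_]__   (s3,_)→(s0,a,right)
state=s0 head=3 tape=_caa[_]_   (s0,_)→(s2,_,right)
state=s2 head=4 tape=_caa_[_]   (s2,_)→(s2,b,left)
state=s2 head=3 tape=_caa[_]b   (s2,_)→(s2,b,left)
state=s2 head=2 tape=_ca[a]bb   (s2,a)→(s0,c,right)
state=s0 head=3 tape=_cac[b]b   (s0,b)→(s1,a,right)
state=s1 head=4 tape=_caca[b]   (s1,b)→(s0,c,left)
state=s0 head=3 tape=_cac[a]c   (s0,a)→(s0,a,left)
state=s0 head=2 tape=_ca[c]ac   (s0,c)→(s3,a,right)
state=s3 head=3 tape=_caa[a]c   (s3,a)→(s1,c,left)
state=s1 head=2 tape=_ca[a]cc   (s1,a)→(s3,b,left)
state=s3 head=1 tape=_c[a]bcc   (s3,a)→(s1,c,left)
state=s1 head=0 tape=_[c]cbcc   (s1,c)→(s3,c,right)
state=s3 head=1 tape=_c[c]bcc   (s3,c)→(s2,c,left)
state=s2 head=0 tape=_[c]cbcc   (s2,c)→(s1,b,left)
state=s1 head=-1 tape=[_]bcbcc
Cell 3 holds c when M halts.

c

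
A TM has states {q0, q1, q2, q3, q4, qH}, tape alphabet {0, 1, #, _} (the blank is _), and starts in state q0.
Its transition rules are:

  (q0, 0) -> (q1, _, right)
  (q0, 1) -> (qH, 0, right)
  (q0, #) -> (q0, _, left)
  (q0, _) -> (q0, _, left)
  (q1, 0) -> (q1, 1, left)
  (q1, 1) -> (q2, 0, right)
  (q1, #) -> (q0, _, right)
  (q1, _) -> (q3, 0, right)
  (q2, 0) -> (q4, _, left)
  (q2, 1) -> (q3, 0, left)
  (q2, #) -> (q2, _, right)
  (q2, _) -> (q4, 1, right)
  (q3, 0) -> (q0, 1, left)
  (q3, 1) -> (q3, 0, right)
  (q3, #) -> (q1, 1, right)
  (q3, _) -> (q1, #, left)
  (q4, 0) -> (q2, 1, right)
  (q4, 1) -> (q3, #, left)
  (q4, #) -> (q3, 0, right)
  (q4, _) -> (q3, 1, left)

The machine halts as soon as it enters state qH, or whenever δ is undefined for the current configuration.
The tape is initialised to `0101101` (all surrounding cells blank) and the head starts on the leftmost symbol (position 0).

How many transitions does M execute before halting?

state=q0 head=0 tape=[0]101101___   (q0,0)→(q1,_,right)
state=q1 head=1 tape=_[1]01101___   (q1,1)→(q2,0,right)
state=q2 head=2 tape=_0[0]1101___   (q2,0)→(q4,_,left)
state=q4 head=1 tape=_[0]_1101___   (q4,0)→(q2,1,right)
state=q2 head=2 tape=_1[_]1101___   (q2,_)→(q4,1,right)
state=q4 head=3 tape=_11[1]101___   (q4,1)→(q3,#,left)
state=q3 head=2 tape=_1[1]#101___   (q3,1)→(q3,0,right)
state=q3 head=3 tape=_10[#]101___   (q3,#)→(q1,1,right)
state=q1 head=4 tape=_101[1]01___   (q1,1)→(q2,0,right)
state=q2 head=5 tape=_1010[0]1___   (q2,0)→(q4,_,left)
state=q4 head=4 tape=_101[0]_1___   (q4,0)→(q2,1,right)
state=q2 head=5 tape=_1011[_]1___   (q2,_)→(q4,1,right)
state=q4 head=6 tape=_10111[1]___   (q4,1)→(q3,#,left)
state=q3 head=5 tape=_1011[1]#___   (q3,1)→(q3,0,right)
state=q3 head=6 tape=_10110[#]___   (q3,#)→(q1,1,right)
state=q1 head=7 tape=_101101[_]__   (q1,_)→(q3,0,right)
state=q3 head=8 tape=_1011010[_]_   (q3,_)→(q1,#,left)
state=q1 head=7 tape=_101101[0]#_   (q1,0)→(q1,1,left)
state=q1 head=6 tape=_10110[1]1#_   (q1,1)→(q2,0,right)
state=q2 head=7 tape=_101100[1]#_   (q2,1)→(q3,0,left)
state=q3 head=6 tape=_10110[0]0#_   (q3,0)→(q0,1,left)
state=q0 head=5 tape=_1011[0]10#_   (q0,0)→(q1,_,right)
state=q1 head=6 tape=_1011_[1]0#_   (q1,1)→(q2,0,right)
state=q2 head=7 tape=_1011_0[0]#_   (q2,0)→(q4,_,left)
state=q4 head=6 tape=_1011_[0]_#_   (q4,0)→(q2,1,right)
state=q2 head=7 tape=_1011_1[_]#_   (q2,_)→(q4,1,right)
state=q4 head=8 tape=_1011_11[#]_   (q4,#)→(q3,0,right)
state=q3 head=9 tape=_1011_110[_]   (q3,_)→(q1,#,left)
state=q1 head=8 tape=_1011_11[0]#   (q1,0)→(q1,1,left)
state=q1 head=7 tape=_1011_1[1]1#   (q1,1)→(q2,0,right)
state=q2 head=8 tape=_1011_10[1]#   (q2,1)→(q3,0,left)
state=q3 head=7 tape=_1011_1[0]0#   (q3,0)→(q0,1,left)
state=q0 head=6 tape=_1011_[1]10#   (q0,1)→(qH,0,right)
state=qH head=7 tape=_1011_0[1]0#
M halts after 33 transitions.

33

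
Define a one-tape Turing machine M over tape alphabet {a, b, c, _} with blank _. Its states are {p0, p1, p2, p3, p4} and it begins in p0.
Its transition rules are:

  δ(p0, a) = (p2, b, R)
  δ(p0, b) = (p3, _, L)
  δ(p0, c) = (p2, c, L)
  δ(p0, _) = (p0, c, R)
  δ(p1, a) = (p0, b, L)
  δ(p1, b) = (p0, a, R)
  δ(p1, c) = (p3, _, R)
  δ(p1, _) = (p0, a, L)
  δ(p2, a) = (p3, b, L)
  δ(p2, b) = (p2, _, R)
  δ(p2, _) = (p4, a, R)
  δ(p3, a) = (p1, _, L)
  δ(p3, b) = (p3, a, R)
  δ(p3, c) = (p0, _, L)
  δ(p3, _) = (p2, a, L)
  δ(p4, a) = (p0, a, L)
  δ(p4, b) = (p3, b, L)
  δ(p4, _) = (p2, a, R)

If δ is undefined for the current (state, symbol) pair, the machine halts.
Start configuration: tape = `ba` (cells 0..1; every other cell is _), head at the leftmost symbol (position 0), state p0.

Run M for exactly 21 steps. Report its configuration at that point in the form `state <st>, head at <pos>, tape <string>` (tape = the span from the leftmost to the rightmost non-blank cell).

state p0, head at -3, tape ca__aa

p0 | ____[b]a   read b → write _, move L, go to p3
p3 | ___[_]_a   read _ → write a, move L, go to p2
p2 | __[_]a_a   read _ → write a, move R, go to p4
p4 | __a[a]_a   read a → write a, move L, go to p0
p0 | __[a]a_a   read a → write b, move R, go to p2
p2 | __b[a]_a   read a → write b, move L, go to p3
p3 | __[b]b_a   read b → write a, move R, go to p3
p3 | __a[b]_a   read b → write a, move R, go to p3
p3 | __aa[_]a   read _ → write a, move L, go to p2
p2 | __a[a]aa   read a → write b, move L, go to p3
p3 | __[a]baa   read a → write _, move L, go to p1
p1 | _[_]_baa   read _ → write a, move L, go to p0
p0 | [_]a_baa   read _ → write c, move R, go to p0
p0 | c[a]_baa   read a → write b, move R, go to p2
p2 | cb[_]baa   read _ → write a, move R, go to p4
p4 | cba[b]aa   read b → write b, move L, go to p3
p3 | cb[a]baa   read a → write _, move L, go to p1
p1 | c[b]_baa   read b → write a, move R, go to p0
p0 | ca[_]baa   read _ → write c, move R, go to p0
p0 | cac[b]aa   read b → write _, move L, go to p3
p3 | ca[c]_aa   read c → write _, move L, go to p0
p0 | c[a]__aa
After 21 steps: state p0, head at -3, tape ca__aa.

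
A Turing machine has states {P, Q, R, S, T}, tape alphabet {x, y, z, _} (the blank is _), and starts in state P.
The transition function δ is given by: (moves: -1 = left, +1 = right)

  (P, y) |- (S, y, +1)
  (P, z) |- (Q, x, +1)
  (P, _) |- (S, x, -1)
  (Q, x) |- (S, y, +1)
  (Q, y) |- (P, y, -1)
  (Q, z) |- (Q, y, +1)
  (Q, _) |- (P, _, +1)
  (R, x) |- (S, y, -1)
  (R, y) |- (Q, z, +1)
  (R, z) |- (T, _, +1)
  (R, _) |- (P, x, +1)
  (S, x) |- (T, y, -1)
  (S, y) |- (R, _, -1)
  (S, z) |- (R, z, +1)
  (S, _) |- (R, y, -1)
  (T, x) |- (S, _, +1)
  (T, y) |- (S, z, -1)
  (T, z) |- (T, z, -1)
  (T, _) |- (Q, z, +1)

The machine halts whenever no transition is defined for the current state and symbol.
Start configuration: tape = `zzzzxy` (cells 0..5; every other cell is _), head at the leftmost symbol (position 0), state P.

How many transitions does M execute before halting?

17

state=P head=0 tape=[z]zzzxy_   (P,z)→(Q,x,+1)
state=Q head=1 tape=x[z]zzxy_   (Q,z)→(Q,y,+1)
state=Q head=2 tape=xy[z]zxy_   (Q,z)→(Q,y,+1)
state=Q head=3 tape=xyy[z]xy_   (Q,z)→(Q,y,+1)
state=Q head=4 tape=xyyy[x]y_   (Q,x)→(S,y,+1)
state=S head=5 tape=xyyyy[y]_   (S,y)→(R,_,-1)
state=R head=4 tape=xyyy[y]__   (R,y)→(Q,z,+1)
state=Q head=5 tape=xyyyz[_]_   (Q,_)→(P,_,+1)
state=P head=6 tape=xyyyz_[_]   (P,_)→(S,x,-1)
state=S head=5 tape=xyyyz[_]x   (S,_)→(R,y,-1)
state=R head=4 tape=xyyy[z]yx   (R,z)→(T,_,+1)
state=T head=5 tape=xyyy_[y]x   (T,y)→(S,z,-1)
state=S head=4 tape=xyyy[_]zx   (S,_)→(R,y,-1)
state=R head=3 tape=xyy[y]yzx   (R,y)→(Q,z,+1)
state=Q head=4 tape=xyyz[y]zx   (Q,y)→(P,y,-1)
state=P head=3 tape=xyy[z]yzx   (P,z)→(Q,x,+1)
state=Q head=4 tape=xyyx[y]zx   (Q,y)→(P,y,-1)
state=P head=3 tape=xyy[x]yzx
M halts after 17 transitions.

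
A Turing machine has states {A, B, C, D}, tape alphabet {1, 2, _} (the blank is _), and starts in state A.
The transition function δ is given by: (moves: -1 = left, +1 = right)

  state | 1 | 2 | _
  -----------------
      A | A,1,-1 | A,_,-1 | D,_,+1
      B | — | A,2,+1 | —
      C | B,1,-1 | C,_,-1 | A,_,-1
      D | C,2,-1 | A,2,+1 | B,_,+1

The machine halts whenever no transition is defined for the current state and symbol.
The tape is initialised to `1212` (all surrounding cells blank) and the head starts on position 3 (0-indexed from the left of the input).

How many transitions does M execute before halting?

16

state=A head=3 tape=__121[2]   (A,2)→(A,_,-1)
state=A head=2 tape=__12[1]_   (A,1)→(A,1,-1)
state=A head=1 tape=__1[2]1_   (A,2)→(A,_,-1)
state=A head=0 tape=__[1]_1_   (A,1)→(A,1,-1)
state=A head=-1 tape=_[_]1_1_   (A,_)→(D,_,+1)
state=D head=0 tape=__[1]_1_   (D,1)→(C,2,-1)
state=C head=-1 tape=_[_]2_1_   (C,_)→(A,_,-1)
state=A head=-2 tape=[_]_2_1_   (A,_)→(D,_,+1)
state=D head=-1 tape=_[_]2_1_   (D,_)→(B,_,+1)
state=B head=0 tape=__[2]_1_   (B,2)→(A,2,+1)
state=A head=1 tape=__2[_]1_   (A,_)→(D,_,+1)
state=D head=2 tape=__2_[1]_   (D,1)→(C,2,-1)
state=C head=1 tape=__2[_]2_   (C,_)→(A,_,-1)
state=A head=0 tape=__[2]_2_   (A,2)→(A,_,-1)
state=A head=-1 tape=_[_]__2_   (A,_)→(D,_,+1)
state=D head=0 tape=__[_]_2_   (D,_)→(B,_,+1)
state=B head=1 tape=___[_]2_
M halts after 16 transitions.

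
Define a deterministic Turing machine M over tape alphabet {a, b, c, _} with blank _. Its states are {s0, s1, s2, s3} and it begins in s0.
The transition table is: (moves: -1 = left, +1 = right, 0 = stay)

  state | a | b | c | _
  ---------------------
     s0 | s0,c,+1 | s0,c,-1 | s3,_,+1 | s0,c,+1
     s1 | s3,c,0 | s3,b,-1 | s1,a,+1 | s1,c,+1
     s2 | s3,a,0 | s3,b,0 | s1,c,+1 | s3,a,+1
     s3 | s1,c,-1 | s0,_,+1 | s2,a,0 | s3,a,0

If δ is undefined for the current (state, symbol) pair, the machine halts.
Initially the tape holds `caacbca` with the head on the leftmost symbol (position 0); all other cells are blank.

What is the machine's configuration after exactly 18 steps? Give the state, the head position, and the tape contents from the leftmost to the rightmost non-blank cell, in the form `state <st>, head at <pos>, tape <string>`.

state s1, head at 2, tape aaacbca

state=s0 head=0 tape=[c]aacbca   (s0,c)→(s3,_,+1)
state=s3 head=1 tape=_[a]acbca   (s3,a)→(s1,c,-1)
state=s1 head=0 tape=[_]cacbca   (s1,_)→(s1,c,+1)
state=s1 head=1 tape=c[c]acbca   (s1,c)→(s1,a,+1)
state=s1 head=2 tape=ca[a]cbca   (s1,a)→(s3,c,0)
state=s3 head=2 tape=ca[c]cbca   (s3,c)→(s2,a,0)
state=s2 head=2 tape=ca[a]cbca   (s2,a)→(s3,a,0)
state=s3 head=2 tape=ca[a]cbca   (s3,a)→(s1,c,-1)
state=s1 head=1 tape=c[a]ccbca   (s1,a)→(s3,c,0)
state=s3 head=1 tape=c[c]ccbca   (s3,c)→(s2,a,0)
state=s2 head=1 tape=c[a]ccbca   (s2,a)→(s3,a,0)
state=s3 head=1 tape=c[a]ccbca   (s3,a)→(s1,c,-1)
state=s1 head=0 tape=[c]cccbca   (s1,c)→(s1,a,+1)
state=s1 head=1 tape=a[c]ccbca   (s1,c)→(s1,a,+1)
state=s1 head=2 tape=aa[c]cbca   (s1,c)→(s1,a,+1)
state=s1 head=3 tape=aaa[c]bca   (s1,c)→(s1,a,+1)
state=s1 head=4 tape=aaaa[b]ca   (s1,b)→(s3,b,-1)
state=s3 head=3 tape=aaa[a]bca   (s3,a)→(s1,c,-1)
state=s1 head=2 tape=aa[a]cbca
After 18 steps: state s1, head at 2, tape aaacbca.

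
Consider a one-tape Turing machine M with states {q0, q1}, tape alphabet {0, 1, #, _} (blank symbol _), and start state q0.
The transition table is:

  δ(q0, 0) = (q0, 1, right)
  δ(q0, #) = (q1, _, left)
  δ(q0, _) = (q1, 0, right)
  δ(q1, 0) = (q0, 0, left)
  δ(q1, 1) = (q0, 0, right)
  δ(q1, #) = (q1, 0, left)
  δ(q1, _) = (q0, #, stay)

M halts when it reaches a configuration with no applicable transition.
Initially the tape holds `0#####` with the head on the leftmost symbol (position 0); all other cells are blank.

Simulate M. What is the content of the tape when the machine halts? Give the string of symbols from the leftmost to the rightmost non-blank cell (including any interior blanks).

q0 | [0]#####__   read 0 → write 1, move right, go to q0
q0 | 1[#]####__   read # → write _, move left, go to q1
q1 | [1]_####__   read 1 → write 0, move right, go to q0
q0 | 0[_]####__   read _ → write 0, move right, go to q1
q1 | 00[#]###__   read # → write 0, move left, go to q1
q1 | 0[0]0###__   read 0 → write 0, move left, go to q0
q0 | [0]00###__   read 0 → write 1, move right, go to q0
q0 | 1[0]0###__   read 0 → write 1, move right, go to q0
q0 | 11[0]###__   read 0 → write 1, move right, go to q0
q0 | 111[#]##__   read # → write _, move left, go to q1
q1 | 11[1]_##__   read 1 → write 0, move right, go to q0
q0 | 110[_]##__   read _ → write 0, move right, go to q1
q1 | 1100[#]#__   read # → write 0, move left, go to q1
q1 | 110[0]0#__   read 0 → write 0, move left, go to q0
q0 | 11[0]00#__   read 0 → write 1, move right, go to q0
q0 | 111[0]0#__   read 0 → write 1, move right, go to q0
q0 | 1111[0]#__   read 0 → write 1, move right, go to q0
q0 | 11111[#]__   read # → write _, move left, go to q1
q1 | 1111[1]___   read 1 → write 0, move right, go to q0
q0 | 11110[_]__   read _ → write 0, move right, go to q1
q1 | 111100[_]_   read _ → write #, move stay, go to q0
q0 | 111100[#]_   read # → write _, move left, go to q1
q1 | 11110[0]__   read 0 → write 0, move left, go to q0
q0 | 1111[0]0__   read 0 → write 1, move right, go to q0
q0 | 11111[0]__   read 0 → write 1, move right, go to q0
q0 | 111111[_]_   read _ → write 0, move right, go to q1
q1 | 1111110[_]   read _ → write #, move stay, go to q0
q0 | 1111110[#]   read # → write _, move left, go to q1
q1 | 111111[0]_   read 0 → write 0, move left, go to q0
q0 | 11111[1]0_
The non-blank tape span at halt is 1111110.

1111110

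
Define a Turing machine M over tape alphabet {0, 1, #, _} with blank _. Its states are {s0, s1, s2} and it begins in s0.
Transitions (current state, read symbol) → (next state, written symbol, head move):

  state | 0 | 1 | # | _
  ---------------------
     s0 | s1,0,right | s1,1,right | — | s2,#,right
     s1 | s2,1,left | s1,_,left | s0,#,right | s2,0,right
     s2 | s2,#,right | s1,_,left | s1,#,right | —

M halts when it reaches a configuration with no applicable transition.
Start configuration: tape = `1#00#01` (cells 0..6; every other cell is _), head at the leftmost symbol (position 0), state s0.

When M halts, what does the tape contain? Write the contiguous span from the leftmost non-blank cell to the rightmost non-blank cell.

1######

s0 | [1]#00#01_   read 1 → write 1, move right, go to s1
s1 | 1[#]00#01_   read # → write #, move right, go to s0
s0 | 1#[0]0#01_   read 0 → write 0, move right, go to s1
s1 | 1#0[0]#01_   read 0 → write 1, move left, go to s2
s2 | 1#[0]1#01_   read 0 → write #, move right, go to s2
s2 | 1##[1]#01_   read 1 → write _, move left, go to s1
s1 | 1#[#]_#01_   read # → write #, move right, go to s0
s0 | 1##[_]#01_   read _ → write #, move right, go to s2
s2 | 1###[#]01_   read # → write #, move right, go to s1
s1 | 1####[0]1_   read 0 → write 1, move left, go to s2
s2 | 1###[#]11_   read # → write #, move right, go to s1
s1 | 1####[1]1_   read 1 → write _, move left, go to s1
s1 | 1###[#]_1_   read # → write #, move right, go to s0
s0 | 1####[_]1_   read _ → write #, move right, go to s2
s2 | 1#####[1]_   read 1 → write _, move left, go to s1
s1 | 1####[#]__   read # → write #, move right, go to s0
s0 | 1#####[_]_   read _ → write #, move right, go to s2
s2 | 1######[_]
The non-blank tape span at halt is 1######.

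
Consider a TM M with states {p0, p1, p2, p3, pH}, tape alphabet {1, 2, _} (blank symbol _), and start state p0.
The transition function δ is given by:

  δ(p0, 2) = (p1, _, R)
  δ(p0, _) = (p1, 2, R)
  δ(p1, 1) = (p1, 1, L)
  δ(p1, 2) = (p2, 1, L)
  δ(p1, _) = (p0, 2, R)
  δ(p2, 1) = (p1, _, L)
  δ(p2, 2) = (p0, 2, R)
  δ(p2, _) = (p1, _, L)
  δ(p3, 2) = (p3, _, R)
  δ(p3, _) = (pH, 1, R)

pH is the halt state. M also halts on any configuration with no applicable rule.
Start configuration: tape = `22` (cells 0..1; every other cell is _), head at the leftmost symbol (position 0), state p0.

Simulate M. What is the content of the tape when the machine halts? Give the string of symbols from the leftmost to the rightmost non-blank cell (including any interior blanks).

211

p0 | _[2]2   read 2 → write _, move R, go to p1
p1 | __[2]   read 2 → write 1, move L, go to p2
p2 | _[_]1   read _ → write _, move L, go to p1
p1 | [_]_1   read _ → write 2, move R, go to p0
p0 | 2[_]1   read _ → write 2, move R, go to p1
p1 | 22[1]   read 1 → write 1, move L, go to p1
p1 | 2[2]1   read 2 → write 1, move L, go to p2
p2 | [2]11   read 2 → write 2, move R, go to p0
p0 | 2[1]1
The non-blank tape span at halt is 211.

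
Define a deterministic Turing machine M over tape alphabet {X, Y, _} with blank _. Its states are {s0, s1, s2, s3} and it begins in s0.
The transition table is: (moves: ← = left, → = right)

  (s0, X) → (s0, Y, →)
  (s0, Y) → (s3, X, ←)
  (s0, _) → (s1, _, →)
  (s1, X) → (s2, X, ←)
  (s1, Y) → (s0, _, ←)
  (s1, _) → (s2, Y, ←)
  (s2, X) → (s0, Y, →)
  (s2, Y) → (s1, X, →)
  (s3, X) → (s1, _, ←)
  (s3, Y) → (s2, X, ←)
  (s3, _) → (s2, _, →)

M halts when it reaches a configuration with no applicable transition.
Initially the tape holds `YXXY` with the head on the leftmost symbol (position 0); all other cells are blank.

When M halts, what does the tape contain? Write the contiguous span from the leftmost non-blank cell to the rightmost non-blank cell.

state=s0 head=0 tape=_[Y]XXY__   (s0,Y)→(s3,X,←)
state=s3 head=-1 tape=[_]XXXY__   (s3,_)→(s2,_,→)
state=s2 head=0 tape=_[X]XXY__   (s2,X)→(s0,Y,→)
state=s0 head=1 tape=_Y[X]XY__   (s0,X)→(s0,Y,→)
state=s0 head=2 tape=_YY[X]Y__   (s0,X)→(s0,Y,→)
state=s0 head=3 tape=_YYY[Y]__   (s0,Y)→(s3,X,←)
state=s3 head=2 tape=_YY[Y]X__   (s3,Y)→(s2,X,←)
state=s2 head=1 tape=_Y[Y]XX__   (s2,Y)→(s1,X,→)
state=s1 head=2 tape=_YX[X]X__   (s1,X)→(s2,X,←)
state=s2 head=1 tape=_Y[X]XX__   (s2,X)→(s0,Y,→)
state=s0 head=2 tape=_YY[X]X__   (s0,X)→(s0,Y,→)
state=s0 head=3 tape=_YYY[X]__   (s0,X)→(s0,Y,→)
state=s0 head=4 tape=_YYYY[_]_   (s0,_)→(s1,_,→)
state=s1 head=5 tape=_YYYY_[_]   (s1,_)→(s2,Y,←)
state=s2 head=4 tape=_YYYY[_]Y
The non-blank tape span at halt is YYYY_Y.

YYYY_Y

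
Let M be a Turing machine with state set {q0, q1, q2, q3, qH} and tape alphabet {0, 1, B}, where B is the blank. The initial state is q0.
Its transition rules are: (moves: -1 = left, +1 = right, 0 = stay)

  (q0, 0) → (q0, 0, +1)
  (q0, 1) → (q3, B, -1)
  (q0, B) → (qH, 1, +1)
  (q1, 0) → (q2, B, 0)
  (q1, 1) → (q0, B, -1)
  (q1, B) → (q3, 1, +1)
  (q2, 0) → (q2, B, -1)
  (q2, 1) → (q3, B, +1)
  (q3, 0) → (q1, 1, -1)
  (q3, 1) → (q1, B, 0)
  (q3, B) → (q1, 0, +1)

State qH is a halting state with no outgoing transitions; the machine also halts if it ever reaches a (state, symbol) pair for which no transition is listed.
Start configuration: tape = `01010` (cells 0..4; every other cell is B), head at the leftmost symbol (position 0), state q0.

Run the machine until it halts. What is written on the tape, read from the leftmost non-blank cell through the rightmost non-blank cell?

110B10

state=q0 head=0 tape=B[0]1010   (q0,0)→(q0,0,+1)
state=q0 head=1 tape=B0[1]010   (q0,1)→(q3,B,-1)
state=q3 head=0 tape=B[0]B010   (q3,0)→(q1,1,-1)
state=q1 head=-1 tape=[B]1B010   (q1,B)→(q3,1,+1)
state=q3 head=0 tape=1[1]B010   (q3,1)→(q1,B,0)
state=q1 head=0 tape=1[B]B010   (q1,B)→(q3,1,+1)
state=q3 head=1 tape=11[B]010   (q3,B)→(q1,0,+1)
state=q1 head=2 tape=110[0]10   (q1,0)→(q2,B,0)
state=q2 head=2 tape=110[B]10
The non-blank tape span at halt is 110B10.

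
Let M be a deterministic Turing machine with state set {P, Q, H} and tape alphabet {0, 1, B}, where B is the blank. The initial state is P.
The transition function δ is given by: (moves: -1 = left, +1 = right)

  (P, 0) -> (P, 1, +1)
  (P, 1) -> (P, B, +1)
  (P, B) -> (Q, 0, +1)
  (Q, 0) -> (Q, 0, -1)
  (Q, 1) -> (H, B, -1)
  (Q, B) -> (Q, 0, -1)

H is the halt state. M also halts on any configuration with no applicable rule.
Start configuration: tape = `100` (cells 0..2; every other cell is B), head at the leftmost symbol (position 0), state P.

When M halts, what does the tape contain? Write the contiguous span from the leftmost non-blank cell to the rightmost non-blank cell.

P | [1]00BB   read 1 → write B, move +1, go to P
P | B[0]0BB   read 0 → write 1, move +1, go to P
P | B1[0]BB   read 0 → write 1, move +1, go to P
P | B11[B]B   read B → write 0, move +1, go to Q
Q | B110[B]   read B → write 0, move -1, go to Q
Q | B11[0]0   read 0 → write 0, move -1, go to Q
Q | B1[1]00   read 1 → write B, move -1, go to H
H | B[1]B00
The non-blank tape span at halt is 1B00.

1B00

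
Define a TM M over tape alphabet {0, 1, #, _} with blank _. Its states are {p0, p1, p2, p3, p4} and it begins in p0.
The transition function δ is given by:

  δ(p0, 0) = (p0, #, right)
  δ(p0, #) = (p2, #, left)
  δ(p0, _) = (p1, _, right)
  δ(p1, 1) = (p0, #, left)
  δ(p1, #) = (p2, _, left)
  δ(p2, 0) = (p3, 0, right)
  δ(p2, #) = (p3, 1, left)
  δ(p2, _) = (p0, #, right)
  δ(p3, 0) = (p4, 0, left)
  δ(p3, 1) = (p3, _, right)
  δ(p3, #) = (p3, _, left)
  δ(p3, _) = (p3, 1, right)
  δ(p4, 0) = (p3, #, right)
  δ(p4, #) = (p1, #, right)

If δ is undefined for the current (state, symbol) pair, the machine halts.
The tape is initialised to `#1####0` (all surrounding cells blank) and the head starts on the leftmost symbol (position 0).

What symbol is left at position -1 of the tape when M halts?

state=p0 head=0 tape=__[#]1####0   (p0,#)→(p2,#,left)
state=p2 head=-1 tape=_[_]#1####0   (p2,_)→(p0,#,right)
state=p0 head=0 tape=_#[#]1####0   (p0,#)→(p2,#,left)
state=p2 head=-1 tape=_[#]#1####0   (p2,#)→(p3,1,left)
state=p3 head=-2 tape=[_]1#1####0   (p3,_)→(p3,1,right)
state=p3 head=-1 tape=1[1]#1####0   (p3,1)→(p3,_,right)
state=p3 head=0 tape=1_[#]1####0   (p3,#)→(p3,_,left)
state=p3 head=-1 tape=1[_]_1####0   (p3,_)→(p3,1,right)
state=p3 head=0 tape=11[_]1####0   (p3,_)→(p3,1,right)
state=p3 head=1 tape=111[1]####0   (p3,1)→(p3,_,right)
state=p3 head=2 tape=111_[#]###0   (p3,#)→(p3,_,left)
state=p3 head=1 tape=111[_]_###0   (p3,_)→(p3,1,right)
state=p3 head=2 tape=1111[_]###0   (p3,_)→(p3,1,right)
state=p3 head=3 tape=11111[#]##0   (p3,#)→(p3,_,left)
state=p3 head=2 tape=1111[1]_##0   (p3,1)→(p3,_,right)
state=p3 head=3 tape=1111_[_]##0   (p3,_)→(p3,1,right)
state=p3 head=4 tape=1111_1[#]#0   (p3,#)→(p3,_,left)
state=p3 head=3 tape=1111_[1]_#0   (p3,1)→(p3,_,right)
state=p3 head=4 tape=1111__[_]#0   (p3,_)→(p3,1,right)
state=p3 head=5 tape=1111__1[#]0   (p3,#)→(p3,_,left)
state=p3 head=4 tape=1111__[1]_0   (p3,1)→(p3,_,right)
state=p3 head=5 tape=1111___[_]0   (p3,_)→(p3,1,right)
state=p3 head=6 tape=1111___1[0]   (p3,0)→(p4,0,left)
state=p4 head=5 tape=1111___[1]0
Cell -1 holds 1 when M halts.

1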